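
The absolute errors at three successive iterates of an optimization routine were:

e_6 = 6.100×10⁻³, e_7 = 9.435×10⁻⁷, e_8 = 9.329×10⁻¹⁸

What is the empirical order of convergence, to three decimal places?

2.888

p ≈ ln(e_8/e_7) / ln(e_7/e_6)
  = ln(9.329×10⁻¹⁸/9.435×10⁻⁷) / ln(9.435×10⁻⁷/6.100×10⁻³)
  = ln(9.88765e-12) / ln(0.000154672)
  = -25.339735 / -8.774204 ≈ 2.887981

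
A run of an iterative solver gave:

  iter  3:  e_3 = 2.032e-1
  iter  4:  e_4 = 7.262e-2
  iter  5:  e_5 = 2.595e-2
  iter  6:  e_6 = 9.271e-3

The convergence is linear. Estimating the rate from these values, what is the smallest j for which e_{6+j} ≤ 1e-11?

21

Rate ρ ≈ e_6/e_5 = 9.271e-3/2.595e-2 = 0.3573.
After j more steps, e_{6+j} ≈ 9.271e-3·ρ^j; need ρ^j ≤ 1e-11/9.271e-3 = 1.07863e-09.
j ≥ ln(1.07863e-09)/ln(0.3573) = -20.6476/-1.02918 = 20.062.
So 21 more iterations are needed.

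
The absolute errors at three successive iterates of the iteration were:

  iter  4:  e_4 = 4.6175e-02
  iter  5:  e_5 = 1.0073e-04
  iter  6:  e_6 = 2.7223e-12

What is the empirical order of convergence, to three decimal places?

p ≈ ln(e_6/e_5) / ln(e_5/e_4)
  = ln(2.7223e-12/1.0073e-04) / ln(1.0073e-04/4.6175e-02)
  = ln(2.70257e-08) / ln(0.00218148)
  = -17.426478 / -6.127752 ≈ 2.843862

2.844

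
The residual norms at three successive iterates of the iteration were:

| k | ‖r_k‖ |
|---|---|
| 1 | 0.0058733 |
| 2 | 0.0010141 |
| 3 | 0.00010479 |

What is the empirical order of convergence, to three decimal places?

1.292

p ≈ ln(‖r_3‖/‖r_2‖) / ln(‖r_2‖/‖r_1‖)
  = ln(0.00010479/0.0010141) / ln(0.0010141/0.0058733)
  = ln(0.103333) / ln(0.172663)
  = -2.269798 / -1.756414 ≈ 1.292291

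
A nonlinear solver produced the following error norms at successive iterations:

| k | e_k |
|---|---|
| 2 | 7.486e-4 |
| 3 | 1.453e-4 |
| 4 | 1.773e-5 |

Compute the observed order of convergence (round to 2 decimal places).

p ≈ ln(e_4/e_3) / ln(e_3/e_2)
  = ln(1.773e-5/1.453e-4) / ln(1.453e-4/7.486e-4)
  = ln(0.122023) / ln(0.194096)
  = -2.10355 / -1.63940 ≈ 1.28312

1.28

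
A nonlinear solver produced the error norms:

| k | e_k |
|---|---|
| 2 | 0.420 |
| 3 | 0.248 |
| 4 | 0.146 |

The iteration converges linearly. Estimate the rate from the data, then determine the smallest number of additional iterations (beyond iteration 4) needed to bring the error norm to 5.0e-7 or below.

24

Rate ρ ≈ e_4/e_3 = 0.146/0.248 = 0.5887.
After j more steps, e_{4+j} ≈ 0.146·ρ^j; need ρ^j ≤ 5.0e-7/0.146 = 3.42466e-06.
j ≥ ln(3.42466e-06)/ln(0.5887) = -12.5845/-0.52984 = 23.752.
So 24 more iterations are needed.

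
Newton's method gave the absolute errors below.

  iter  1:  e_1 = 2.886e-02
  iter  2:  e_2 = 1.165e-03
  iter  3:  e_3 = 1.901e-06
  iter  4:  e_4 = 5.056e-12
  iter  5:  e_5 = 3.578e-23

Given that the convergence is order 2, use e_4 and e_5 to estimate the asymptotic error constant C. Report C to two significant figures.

C ≈ e_5 / e_4^2
  = 3.578e-23 / (5.056e-12)^2
  = 3.578e-23 / 2.55631e-23 ≈ 1.3997

1.4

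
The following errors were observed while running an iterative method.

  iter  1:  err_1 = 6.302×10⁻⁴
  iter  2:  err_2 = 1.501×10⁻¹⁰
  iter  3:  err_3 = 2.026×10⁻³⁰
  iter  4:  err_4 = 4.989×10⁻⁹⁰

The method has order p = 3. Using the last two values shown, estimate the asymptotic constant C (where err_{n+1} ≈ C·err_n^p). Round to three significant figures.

0.600

C ≈ err_4 / err_3^3
  = 4.989×10⁻⁹⁰ / (2.026×10⁻³⁰)^3
  = 4.989×10⁻⁹⁰ / 8.31607e-90 ≈ 0.59992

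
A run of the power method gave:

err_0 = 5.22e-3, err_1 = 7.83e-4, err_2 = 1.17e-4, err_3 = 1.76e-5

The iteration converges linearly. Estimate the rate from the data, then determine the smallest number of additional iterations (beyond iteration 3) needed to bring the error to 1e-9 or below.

Rate ρ ≈ err_3/err_2 = 1.76e-5/1.17e-4 = 0.1504.
After j more steps, err_{3+j} ≈ 1.76e-5·ρ^j; need ρ^j ≤ 1e-9/1.76e-5 = 5.68182e-05.
j ≥ ln(5.68182e-05)/ln(0.1504) = -9.7757/-1.89446 = 5.160.
So 6 more iterations are needed.

6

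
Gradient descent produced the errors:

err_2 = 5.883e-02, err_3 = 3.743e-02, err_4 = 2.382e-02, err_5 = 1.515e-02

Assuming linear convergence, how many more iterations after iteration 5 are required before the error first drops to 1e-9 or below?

37

Rate ρ ≈ err_5/err_4 = 1.515e-02/2.382e-02 = 0.6360.
After j more steps, err_{5+j} ≈ 1.515e-02·ρ^j; need ρ^j ≤ 1e-9/1.515e-02 = 6.60066e-08.
j ≥ ln(6.60066e-08)/ln(0.6360) = -16.5335/-0.45256 = 36.533.
So 37 more iterations are needed.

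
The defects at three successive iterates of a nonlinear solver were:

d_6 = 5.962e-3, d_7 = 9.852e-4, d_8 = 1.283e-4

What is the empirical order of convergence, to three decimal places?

1.132

p ≈ ln(d_8/d_7) / ln(d_7/d_6)
  = ln(1.283e-4/9.852e-4) / ln(9.852e-4/5.962e-3)
  = ln(0.130227) / ln(0.165247)
  = -2.038476 / -1.800314 ≈ 1.132289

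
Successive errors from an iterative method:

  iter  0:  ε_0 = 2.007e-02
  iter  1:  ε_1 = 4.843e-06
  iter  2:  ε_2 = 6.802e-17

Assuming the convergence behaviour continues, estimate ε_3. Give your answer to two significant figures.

1.9e-49

First estimate the order: p ≈ ln(ε_2/ε_1) / ln(ε_1/ε_0) = ln(6.802e-17/4.843e-06)/ln(4.843e-06/2.007e-02) = ln(1.4045e-11)/ln(0.000241305) ≈ 3.0000.
Then ε_3 ≈ ε_2·(ε_2/ε_1)^p = 6.802e-17·(1.4045e-11)^3.0000 = 6.802e-17·2.77055e-33 ≈ 1.885e-49.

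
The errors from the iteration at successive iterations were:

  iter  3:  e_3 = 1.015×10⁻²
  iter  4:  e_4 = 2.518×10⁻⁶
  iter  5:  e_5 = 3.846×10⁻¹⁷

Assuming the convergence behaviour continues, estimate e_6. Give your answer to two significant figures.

First estimate the order: p ≈ ln(e_5/e_4) / ln(e_4/e_3) = ln(3.846×10⁻¹⁷/2.518×10⁻⁶)/ln(2.518×10⁻⁶/1.015×10⁻²) = ln(1.5274e-11)/ln(0.000248079) ≈ 2.9999.
Then e_6 ≈ e_5·(e_5/e_4)^p = 3.846×10⁻¹⁷·(1.5274e-11)^2.9999 = 3.846×10⁻¹⁷·3.57223e-33 ≈ 1.374e-49.

1.4e-49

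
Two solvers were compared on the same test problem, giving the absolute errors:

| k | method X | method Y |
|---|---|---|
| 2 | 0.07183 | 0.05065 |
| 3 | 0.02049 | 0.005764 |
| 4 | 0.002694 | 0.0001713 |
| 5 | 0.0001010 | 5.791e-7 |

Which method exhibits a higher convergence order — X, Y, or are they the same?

same

Method X: p ≈ ln(0.0001010/0.002694)/ln(0.002694/0.02049) ≈ 1.62.
Method Y: p ≈ ln(5.791e-7/0.0001713)/ln(0.0001713/0.005764) ≈ 1.62.
Both orders ≈ 1.6 — effectively the same.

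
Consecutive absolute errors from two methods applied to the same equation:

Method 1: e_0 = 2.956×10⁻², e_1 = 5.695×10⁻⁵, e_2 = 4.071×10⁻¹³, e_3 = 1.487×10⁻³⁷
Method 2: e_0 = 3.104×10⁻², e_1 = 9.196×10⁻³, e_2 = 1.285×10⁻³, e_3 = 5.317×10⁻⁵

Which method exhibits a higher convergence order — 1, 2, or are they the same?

1

Method 1: p ≈ ln(1.487×10⁻³⁷/4.071×10⁻¹³)/ln(4.071×10⁻¹³/5.695×10⁻⁵) ≈ 3.00.
Method 2: p ≈ ln(5.317×10⁻⁵/1.285×10⁻³)/ln(1.285×10⁻³/9.196×10⁻³) ≈ 1.62.
Method 1 has the higher order (≈3.0 vs ≈1.6).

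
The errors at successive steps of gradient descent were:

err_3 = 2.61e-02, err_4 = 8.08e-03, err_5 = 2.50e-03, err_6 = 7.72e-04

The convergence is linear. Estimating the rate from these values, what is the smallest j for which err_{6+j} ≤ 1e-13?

20

Rate ρ ≈ err_6/err_5 = 7.72e-04/2.50e-03 = 0.3088.
After j more steps, err_{6+j} ≈ 7.72e-04·ρ^j; need ρ^j ≤ 1e-13/7.72e-04 = 1.29534e-10.
j ≥ ln(1.29534e-10)/ln(0.3088) = -22.7671/-1.17506 = 19.375.
So 20 more iterations are needed.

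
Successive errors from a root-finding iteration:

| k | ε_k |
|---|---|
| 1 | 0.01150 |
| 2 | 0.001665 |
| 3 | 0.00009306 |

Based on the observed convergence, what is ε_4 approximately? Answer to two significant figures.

First estimate the order: p ≈ ln(ε_3/ε_2) / ln(ε_2/ε_1) = ln(0.00009306/0.001665)/ln(0.001665/0.01150) = ln(0.0558919)/ln(0.144783) ≈ 1.4925.
Then ε_4 ≈ ε_3·(ε_3/ε_2)^p = 0.00009306·(0.0558919)^1.4925 = 0.00009306·0.0135026 ≈ 1.257e-06.

1.3e-6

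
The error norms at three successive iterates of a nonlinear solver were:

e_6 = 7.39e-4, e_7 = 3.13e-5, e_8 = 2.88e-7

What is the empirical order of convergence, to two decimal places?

p ≈ ln(e_8/e_7) / ln(e_7/e_6)
  = ln(2.88e-7/3.13e-5) / ln(3.13e-5/7.39e-4)
  = ln(0.00920128) / ln(0.0423545)
  = -4.68841 / -3.16168 ≈ 1.48289

1.48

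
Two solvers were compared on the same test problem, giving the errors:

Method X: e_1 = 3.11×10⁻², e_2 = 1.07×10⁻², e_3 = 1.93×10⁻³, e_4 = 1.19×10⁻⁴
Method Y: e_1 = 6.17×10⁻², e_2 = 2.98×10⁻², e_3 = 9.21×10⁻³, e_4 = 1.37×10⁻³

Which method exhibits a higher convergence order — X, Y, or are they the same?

Method X: p ≈ ln(1.19×10⁻⁴/1.93×10⁻³)/ln(1.93×10⁻³/1.07×10⁻²) ≈ 1.63.
Method Y: p ≈ ln(1.37×10⁻³/9.21×10⁻³)/ln(9.21×10⁻³/2.98×10⁻²) ≈ 1.62.
Both orders ≈ 1.6 — effectively the same.

same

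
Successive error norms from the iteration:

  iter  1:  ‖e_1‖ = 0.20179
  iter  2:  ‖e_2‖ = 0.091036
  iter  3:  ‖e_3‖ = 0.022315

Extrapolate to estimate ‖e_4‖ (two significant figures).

First estimate the order: p ≈ ln(‖e_3‖/‖e_2‖) / ln(‖e_2‖/‖e_1‖) = ln(0.022315/0.091036)/ln(0.091036/0.20179) = ln(0.245123)/ln(0.451142) ≈ 1.7664.
Then ‖e_4‖ ≈ ‖e_3‖·(‖e_3‖/‖e_2‖)^p = 0.022315·(0.245123)^1.7664 = 0.022315·0.0834465 ≈ 0.001862.

1.9e-3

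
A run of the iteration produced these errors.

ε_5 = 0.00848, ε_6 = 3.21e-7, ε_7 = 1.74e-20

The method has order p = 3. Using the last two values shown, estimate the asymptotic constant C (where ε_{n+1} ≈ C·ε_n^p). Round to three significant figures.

C ≈ ε_7 / ε_6^3
  = 1.74e-20 / (3.21e-7)^3
  = 1.74e-20 / 3.30762e-20 ≈ 0.52606

0.526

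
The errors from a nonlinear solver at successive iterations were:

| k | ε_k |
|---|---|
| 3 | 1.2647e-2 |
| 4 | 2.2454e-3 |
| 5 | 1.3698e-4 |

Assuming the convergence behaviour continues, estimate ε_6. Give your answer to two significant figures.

First estimate the order: p ≈ ln(ε_5/ε_4) / ln(ε_4/ε_3) = ln(1.3698e-4/2.2454e-3)/ln(2.2454e-3/1.2647e-2) = ln(0.0610047)/ln(0.177544) ≈ 1.6180.
Then ε_6 ≈ ε_5·(ε_5/ε_4)^p = 1.3698e-4·(0.0610047)^1.6180 = 1.3698e-4·0.0108322 ≈ 1.484e-06.

1.5e-6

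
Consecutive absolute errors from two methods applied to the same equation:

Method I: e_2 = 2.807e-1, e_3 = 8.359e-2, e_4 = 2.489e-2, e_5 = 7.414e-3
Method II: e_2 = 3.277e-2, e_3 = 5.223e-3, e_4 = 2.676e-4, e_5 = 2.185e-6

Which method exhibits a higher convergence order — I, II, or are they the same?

Method I: p ≈ ln(7.414e-3/2.489e-2)/ln(2.489e-2/8.359e-2) ≈ 1.00.
Method II: p ≈ ln(2.185e-6/2.676e-4)/ln(2.676e-4/5.223e-3) ≈ 1.62.
Method II has the higher order (≈1.6 vs ≈1.0).

II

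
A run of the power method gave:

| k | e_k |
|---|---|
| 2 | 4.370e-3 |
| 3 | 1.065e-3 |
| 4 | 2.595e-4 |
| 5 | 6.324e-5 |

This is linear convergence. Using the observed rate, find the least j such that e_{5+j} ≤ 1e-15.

18

Rate ρ ≈ e_5/e_4 = 6.324e-5/2.595e-4 = 0.2437.
After j more steps, e_{5+j} ≈ 6.324e-5·ρ^j; need ρ^j ≤ 1e-15/6.324e-5 = 1.58128e-11.
j ≥ ln(1.58128e-11)/ln(0.2437) = -24.8702/-1.41182 = 17.616.
So 18 more iterations are needed.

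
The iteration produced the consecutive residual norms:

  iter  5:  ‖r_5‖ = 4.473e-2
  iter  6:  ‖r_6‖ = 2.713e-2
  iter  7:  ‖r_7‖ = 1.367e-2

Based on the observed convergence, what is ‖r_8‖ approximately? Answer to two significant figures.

First estimate the order: p ≈ ln(‖r_7‖/‖r_6‖) / ln(‖r_6‖/‖r_5‖) = ln(1.367e-2/2.713e-2)/ln(2.713e-2/4.473e-2) = ln(0.50387)/ln(0.606528) ≈ 1.3709.
Then ‖r_8‖ ≈ ‖r_7‖·(‖r_7‖/‖r_6‖)^p = 1.367e-2·(0.50387)^1.3709 = 1.367e-2·0.390759 ≈ 0.005342.

5.3e-3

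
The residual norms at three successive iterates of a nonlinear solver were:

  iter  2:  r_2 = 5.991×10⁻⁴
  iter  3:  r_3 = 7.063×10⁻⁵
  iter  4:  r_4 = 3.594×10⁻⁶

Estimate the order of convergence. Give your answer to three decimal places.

1.393

p ≈ ln(r_4/r_3) / ln(r_3/r_2)
  = ln(3.594×10⁻⁶/7.063×10⁻⁵) / ln(7.063×10⁻⁵/5.991×10⁻⁴)
  = ln(0.0508849) / ln(0.117894)
  = -2.978189 / -2.137969 ≈ 1.392999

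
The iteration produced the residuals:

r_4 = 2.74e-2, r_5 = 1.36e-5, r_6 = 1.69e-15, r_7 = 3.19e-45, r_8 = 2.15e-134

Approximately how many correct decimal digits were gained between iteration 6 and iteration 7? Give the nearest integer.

Digits gained ≈ log₁₀(r_6/r_7) = log₁₀(1.69e-15/3.19e-45) = log₁₀(5.29781e+29) ≈ 29.724.

30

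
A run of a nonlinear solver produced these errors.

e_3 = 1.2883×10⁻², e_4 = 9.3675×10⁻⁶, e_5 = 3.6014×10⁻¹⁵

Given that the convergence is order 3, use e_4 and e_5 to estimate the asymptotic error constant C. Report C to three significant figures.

4.38

C ≈ e_5 / e_4^3
  = 3.6014×10⁻¹⁵ / (9.3675×10⁻⁶)^3
  = 3.6014×10⁻¹⁵ / 8.21999e-16 ≈ 4.3813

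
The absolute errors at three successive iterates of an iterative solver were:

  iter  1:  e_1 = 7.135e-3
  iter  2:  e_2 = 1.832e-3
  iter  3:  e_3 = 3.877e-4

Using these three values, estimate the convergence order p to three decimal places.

1.142

p ≈ ln(e_3/e_2) / ln(e_2/e_1)
  = ln(3.877e-4/1.832e-3) / ln(1.832e-3/7.135e-3)
  = ln(0.211627) / ln(0.256762)
  = -1.552930 / -1.359606 ≈ 1.142191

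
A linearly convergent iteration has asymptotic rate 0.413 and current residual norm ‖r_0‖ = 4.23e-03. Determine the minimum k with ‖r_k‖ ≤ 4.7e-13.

After k steps, ‖r_k‖ ≈ 4.23e-03·0.413^k.
Need 0.413^k ≤ 4.7e-13/4.23e-03 = 1.11111e-10.
k ≥ ln(1.11111e-10)/ln(0.413) = -22.9205/-0.88431 = 25.919.
Smallest integer k = 26.

26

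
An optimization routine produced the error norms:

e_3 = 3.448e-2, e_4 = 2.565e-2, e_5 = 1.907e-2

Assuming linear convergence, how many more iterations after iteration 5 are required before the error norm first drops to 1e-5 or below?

Rate ρ ≈ e_5/e_4 = 1.907e-2/2.565e-2 = 0.7435.
After j more steps, e_{5+j} ≈ 1.907e-2·ρ^j; need ρ^j ≤ 1e-5/1.907e-2 = 0.000524384.
j ≥ ln(0.000524384)/ln(0.7435) = -7.5533/-0.29639 = 25.484.
So 26 more iterations are needed.

26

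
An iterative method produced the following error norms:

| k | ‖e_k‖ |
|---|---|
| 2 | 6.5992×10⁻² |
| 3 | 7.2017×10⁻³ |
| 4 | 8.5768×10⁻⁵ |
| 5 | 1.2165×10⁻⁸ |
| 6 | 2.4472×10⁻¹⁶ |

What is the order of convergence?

Consecutive ratios: ‖e_6‖/‖e_5‖ = 2.4472×10⁻¹⁶/1.2165×10⁻⁸ = 2.01167e-08, ‖e_5‖/‖e_4‖ = 1.2165×10⁻⁸/8.5768×10⁻⁵ = 0.000141836.
p ≈ ln(2.01167e-08)/ln(0.000141836) = -17.7217/-8.8608 ≈ 2.00.
So the convergence is quadratic (order 2).

2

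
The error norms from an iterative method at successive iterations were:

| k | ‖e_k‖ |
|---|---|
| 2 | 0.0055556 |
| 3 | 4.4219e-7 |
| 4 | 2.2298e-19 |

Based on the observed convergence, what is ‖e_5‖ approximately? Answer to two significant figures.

First estimate the order: p ≈ ln(‖e_4‖/‖e_3‖) / ln(‖e_3‖/‖e_2‖) = ln(2.2298e-19/4.4219e-7)/ln(4.4219e-7/0.0055556) = ln(5.04263e-13)/ln(7.95936e-05) ≈ 3.0000.
Then ‖e_5‖ ≈ ‖e_4‖·(‖e_4‖/‖e_3‖)^p = 2.2298e-19·(5.04263e-13)^3.0000 = 2.2298e-19·1.28225e-37 ≈ 2.859e-56.

2.9e-56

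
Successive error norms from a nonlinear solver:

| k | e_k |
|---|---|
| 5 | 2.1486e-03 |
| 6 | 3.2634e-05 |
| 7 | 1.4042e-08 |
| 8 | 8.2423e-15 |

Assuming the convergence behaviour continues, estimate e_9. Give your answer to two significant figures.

2.4e-26

First estimate the order: p ≈ ln(e_8/e_7) / ln(e_7/e_6) = ln(8.2423e-15/1.4042e-08)/ln(1.4042e-08/3.2634e-05) = ln(5.86975e-07)/ln(0.000430287) ≈ 1.8511.
Then e_9 ≈ e_8·(e_8/e_7)^p = 8.2423e-15·(5.86975e-07)^1.8511 = 8.2423e-15·2.91804e-12 ≈ 2.405e-26.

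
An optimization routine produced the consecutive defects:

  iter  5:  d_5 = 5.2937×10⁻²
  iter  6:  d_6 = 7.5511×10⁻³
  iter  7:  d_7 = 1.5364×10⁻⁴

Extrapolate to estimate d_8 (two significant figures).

First estimate the order: p ≈ ln(d_7/d_6) / ln(d_6/d_5) = ln(1.5364×10⁻⁴/7.5511×10⁻³)/ln(7.5511×10⁻³/5.2937×10⁻²) = ln(0.0203467)/ln(0.142643) ≈ 2.0000.
Then d_8 ≈ d_7·(d_7/d_6)^p = 1.5364×10⁻⁴·(0.0203467)^2.0000 = 1.5364×10⁻⁴·0.000413988 ≈ 6.361e-08.

6.4e-8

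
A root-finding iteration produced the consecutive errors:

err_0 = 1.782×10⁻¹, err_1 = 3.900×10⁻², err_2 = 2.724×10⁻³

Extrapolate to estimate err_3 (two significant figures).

2.6e-5

First estimate the order: p ≈ ln(err_2/err_1) / ln(err_1/err_0) = ln(2.724×10⁻³/3.900×10⁻²)/ln(3.900×10⁻²/1.782×10⁻¹) = ln(0.0698462)/ln(0.218855) ≈ 1.7517.
Then err_3 ≈ err_2·(err_2/err_1)^p = 2.724×10⁻³·(0.0698462)^1.7517 = 2.724×10⁻³·0.0094468 ≈ 2.573e-05.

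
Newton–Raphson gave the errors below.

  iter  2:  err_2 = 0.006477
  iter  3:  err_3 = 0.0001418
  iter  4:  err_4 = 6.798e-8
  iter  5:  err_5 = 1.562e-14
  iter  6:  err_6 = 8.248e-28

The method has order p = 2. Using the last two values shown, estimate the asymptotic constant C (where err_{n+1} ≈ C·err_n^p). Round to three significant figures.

3.38

C ≈ err_6 / err_5^2
  = 8.248e-28 / (1.562e-14)^2
  = 8.248e-28 / 2.43984e-28 ≈ 3.3805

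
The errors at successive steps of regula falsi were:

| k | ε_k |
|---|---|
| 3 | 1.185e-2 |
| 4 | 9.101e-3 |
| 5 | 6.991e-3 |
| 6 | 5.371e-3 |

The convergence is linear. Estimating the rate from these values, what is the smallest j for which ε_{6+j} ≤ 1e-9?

59

Rate ρ ≈ ε_6/ε_5 = 5.371e-3/6.991e-3 = 0.7683.
After j more steps, ε_{6+j} ≈ 5.371e-3·ρ^j; need ρ^j ≤ 1e-9/5.371e-3 = 1.86185e-07.
j ≥ ln(1.86185e-07)/ln(0.7683) = -15.4965/-0.26357 = 58.795.
So 59 more iterations are needed.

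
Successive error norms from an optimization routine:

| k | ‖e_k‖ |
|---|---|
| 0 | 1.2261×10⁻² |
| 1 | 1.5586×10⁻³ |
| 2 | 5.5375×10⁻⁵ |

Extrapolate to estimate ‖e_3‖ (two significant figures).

2.5e-7

First estimate the order: p ≈ ln(‖e_2‖/‖e_1‖) / ln(‖e_1‖/‖e_0‖) = ln(5.5375×10⁻⁵/1.5586×10⁻³)/ln(1.5586×10⁻³/1.2261×10⁻²) = ln(0.0355287)/ln(0.127119) ≈ 1.6180.
Then ‖e_3‖ ≈ ‖e_2‖·(‖e_2‖/‖e_1‖)^p = 5.5375×10⁻⁵·(0.0355287)^1.6180 = 5.5375×10⁻⁵·0.00451687 ≈ 2.501e-07.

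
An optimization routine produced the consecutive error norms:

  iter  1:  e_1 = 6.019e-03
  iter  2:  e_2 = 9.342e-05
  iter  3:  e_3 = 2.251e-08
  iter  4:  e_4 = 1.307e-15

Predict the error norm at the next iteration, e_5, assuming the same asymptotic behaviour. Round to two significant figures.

First estimate the order: p ≈ ln(e_4/e_3) / ln(e_3/e_2) = ln(1.307e-15/2.251e-08)/ln(2.251e-08/9.342e-05) = ln(5.80631e-08)/ln(0.000240955) ≈ 2.0000.
Then e_5 ≈ e_4·(e_4/e_3)^p = 1.307e-15·(5.80631e-08)^2.0000 = 1.307e-15·3.37132e-15 ≈ 4.406e-30.

4.4e-30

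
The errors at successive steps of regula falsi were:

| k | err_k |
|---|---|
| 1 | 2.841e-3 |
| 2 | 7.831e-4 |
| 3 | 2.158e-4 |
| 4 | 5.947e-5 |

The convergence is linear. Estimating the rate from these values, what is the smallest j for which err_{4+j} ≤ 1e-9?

9

Rate ρ ≈ err_4/err_3 = 5.947e-5/2.158e-4 = 0.2756.
After j more steps, err_{4+j} ≈ 5.947e-5·ρ^j; need ρ^j ≤ 1e-9/5.947e-5 = 1.68152e-05.
j ≥ ln(1.68152e-05)/ln(0.2756) = -10.9932/-1.28880 = 8.530.
So 9 more iterations are needed.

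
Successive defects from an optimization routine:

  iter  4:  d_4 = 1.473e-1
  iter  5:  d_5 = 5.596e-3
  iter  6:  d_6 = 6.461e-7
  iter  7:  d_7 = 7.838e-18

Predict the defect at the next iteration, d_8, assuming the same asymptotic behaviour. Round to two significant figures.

First estimate the order: p ≈ ln(d_7/d_6) / ln(d_6/d_5) = ln(7.838e-18/6.461e-7)/ln(6.461e-7/5.596e-3) = ln(1.21312e-11)/ln(0.000115457) ≈ 2.7723.
Then d_8 ≈ d_7·(d_7/d_6)^p = 7.838e-18·(1.21312e-11)^2.7723 = 7.838e-18·5.46143e-31 ≈ 4.281e-48.

4.3e-48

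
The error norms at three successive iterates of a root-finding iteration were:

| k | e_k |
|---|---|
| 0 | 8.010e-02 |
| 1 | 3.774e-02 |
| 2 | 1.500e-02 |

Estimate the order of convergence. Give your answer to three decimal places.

p ≈ ln(e_2/e_1) / ln(e_1/e_0)
  = ln(1.500e-02/3.774e-02) / ln(3.774e-02/8.010e-02)
  = ln(0.397456) / ln(0.471161)
  = -0.922671 / -0.752555 ≈ 1.226051

1.226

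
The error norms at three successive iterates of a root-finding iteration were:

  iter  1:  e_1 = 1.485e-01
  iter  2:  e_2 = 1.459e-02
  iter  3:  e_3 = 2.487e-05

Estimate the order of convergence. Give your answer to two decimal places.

2.75

p ≈ ln(e_3/e_2) / ln(e_2/e_1)
  = ln(2.487e-05/1.459e-02) / ln(1.459e-02/1.485e-01)
  = ln(0.00170459) / ln(0.0982492)
  = -6.37443 / -2.32025 ≈ 2.74730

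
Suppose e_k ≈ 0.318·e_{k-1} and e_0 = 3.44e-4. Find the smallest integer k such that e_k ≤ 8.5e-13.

18

After k steps, e_k ≈ 3.44e-4·0.318^k.
Need 0.318^k ≤ 8.5e-13/3.44e-4 = 2.47093e-09.
k ≥ ln(2.47093e-09)/ln(0.318) = -19.8187/-1.14570 = 17.298.
Smallest integer k = 18.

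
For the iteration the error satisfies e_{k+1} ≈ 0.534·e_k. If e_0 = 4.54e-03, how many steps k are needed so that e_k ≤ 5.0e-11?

After k steps, e_k ≈ 4.54e-03·0.534^k.
Need 0.534^k ≤ 5.0e-11/4.54e-03 = 1.10132e-08.
k ≥ ln(1.10132e-08)/ln(0.534) = -18.3242/-0.62736 = 29.208.
Smallest integer k = 30.

30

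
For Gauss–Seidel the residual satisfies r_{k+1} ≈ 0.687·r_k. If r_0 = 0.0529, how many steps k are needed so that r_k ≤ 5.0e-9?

44

After k steps, r_k ≈ 0.0529·0.687^k.
Need 0.687^k ≤ 5.0e-9/0.0529 = 9.4518e-08.
k ≥ ln(9.4518e-08)/ln(0.687) = -16.1745/-0.37542 = 43.084.
Smallest integer k = 44.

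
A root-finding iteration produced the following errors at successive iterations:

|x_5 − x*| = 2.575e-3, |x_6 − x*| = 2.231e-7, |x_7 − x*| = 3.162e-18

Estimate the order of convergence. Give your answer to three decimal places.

2.671

p ≈ ln(|x_7 − x*|/|x_6 − x*|) / ln(|x_6 − x*|/|x_5 − x*|)
  = ln(3.162e-18/2.231e-7) / ln(2.231e-7/2.575e-3)
  = ln(1.4173e-11) / ln(8.66408e-05)
  = -24.979682 / -9.353740 ≈ 2.670556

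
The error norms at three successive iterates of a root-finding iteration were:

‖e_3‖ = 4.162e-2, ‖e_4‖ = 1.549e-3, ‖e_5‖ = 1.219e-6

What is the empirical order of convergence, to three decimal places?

2.172

p ≈ ln(‖e_5‖/‖e_4‖) / ln(‖e_4‖/‖e_3‖)
  = ln(1.219e-6/1.549e-3) / ln(1.549e-3/4.162e-2)
  = ln(0.000786959) / ln(0.0372177)
  = -7.147334 / -3.290971 ≈ 2.171801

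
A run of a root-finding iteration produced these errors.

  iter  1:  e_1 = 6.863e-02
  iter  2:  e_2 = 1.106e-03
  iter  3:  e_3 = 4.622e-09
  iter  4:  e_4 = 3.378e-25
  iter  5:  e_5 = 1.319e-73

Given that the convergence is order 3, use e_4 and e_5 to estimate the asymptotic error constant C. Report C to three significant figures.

C ≈ e_5 / e_4^3
  = 1.319e-73 / (3.378e-25)^3
  = 1.319e-73 / 3.8546e-74 ≈ 3.4219

3.42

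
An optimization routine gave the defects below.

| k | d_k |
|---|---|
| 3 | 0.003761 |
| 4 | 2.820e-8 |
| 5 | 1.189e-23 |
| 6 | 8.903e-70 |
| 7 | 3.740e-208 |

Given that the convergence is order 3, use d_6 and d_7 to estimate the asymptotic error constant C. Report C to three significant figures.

0.530

C ≈ d_7 / d_6^3
  = 3.740e-208 / (8.903e-70)^3
  = 3.740e-208 / 7.05682e-208 ≈ 0.52998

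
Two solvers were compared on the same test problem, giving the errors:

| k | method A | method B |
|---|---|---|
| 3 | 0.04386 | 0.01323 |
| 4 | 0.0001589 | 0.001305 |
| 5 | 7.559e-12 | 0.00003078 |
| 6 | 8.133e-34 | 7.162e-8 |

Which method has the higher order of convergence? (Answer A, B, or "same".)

A

Method A: p ≈ ln(8.133e-34/7.559e-12)/ln(7.559e-12/0.0001589) ≈ 3.00.
Method B: p ≈ ln(7.162e-8/0.00003078)/ln(0.00003078/0.001305) ≈ 1.62.
Method A has the higher order (≈3.0 vs ≈1.6).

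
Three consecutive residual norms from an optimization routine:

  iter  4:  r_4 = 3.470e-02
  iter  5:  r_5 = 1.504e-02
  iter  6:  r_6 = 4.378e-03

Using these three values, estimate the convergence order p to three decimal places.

1.476

p ≈ ln(r_6/r_5) / ln(r_5/r_4)
  = ln(4.378e-03/1.504e-02) / ln(1.504e-02/3.470e-02)
  = ln(0.29109) / ln(0.433429)
  = -1.234123 / -0.836027 ≈ 1.476176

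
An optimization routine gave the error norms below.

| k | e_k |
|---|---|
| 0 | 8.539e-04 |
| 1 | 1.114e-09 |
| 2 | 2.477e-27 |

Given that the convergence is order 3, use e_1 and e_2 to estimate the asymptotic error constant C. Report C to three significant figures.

1.79

C ≈ e_2 / e_1^3
  = 2.477e-27 / (1.114e-09)^3
  = 2.477e-27 / 1.38247e-27 ≈ 1.7917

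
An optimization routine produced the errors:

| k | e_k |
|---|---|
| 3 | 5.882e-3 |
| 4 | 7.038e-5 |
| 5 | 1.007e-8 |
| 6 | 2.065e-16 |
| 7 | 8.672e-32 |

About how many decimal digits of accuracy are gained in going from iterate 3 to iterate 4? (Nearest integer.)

Digits gained ≈ log₁₀(e_3/e_4) = log₁₀(5.882e-3/7.038e-5) = log₁₀(83.5749) ≈ 1.922.

2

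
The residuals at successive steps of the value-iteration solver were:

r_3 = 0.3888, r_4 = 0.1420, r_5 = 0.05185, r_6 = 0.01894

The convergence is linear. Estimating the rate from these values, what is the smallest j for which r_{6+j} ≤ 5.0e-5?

Rate ρ ≈ r_6/r_5 = 0.01894/0.05185 = 0.3653.
After j more steps, r_{6+j} ≈ 0.01894·ρ^j; need ρ^j ≤ 5.0e-5/0.01894 = 0.00263992.
j ≥ ln(0.00263992)/ln(0.3653) = -5.9370/-1.00704 = 5.895.
So 6 more iterations are needed.

6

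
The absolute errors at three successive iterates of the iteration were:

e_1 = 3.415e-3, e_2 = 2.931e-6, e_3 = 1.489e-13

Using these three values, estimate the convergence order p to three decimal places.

2.379

p ≈ ln(e_3/e_2) / ln(e_2/e_1)
  = ln(1.489e-13/2.931e-6) / ln(2.931e-6/3.415e-3)
  = ln(5.08018e-08) / ln(0.000858272)
  = -16.795334 / -7.060589 ≈ 2.378744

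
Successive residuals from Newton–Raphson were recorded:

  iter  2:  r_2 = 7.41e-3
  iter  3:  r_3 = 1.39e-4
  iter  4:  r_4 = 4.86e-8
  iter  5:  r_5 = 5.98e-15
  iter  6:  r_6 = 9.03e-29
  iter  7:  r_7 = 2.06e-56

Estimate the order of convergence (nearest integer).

2

Consecutive ratios: r_7/r_6 = 2.06e-56/9.03e-29 = 2.28128e-28, r_6/r_5 = 9.03e-29/5.98e-15 = 1.51003e-14.
p ≈ ln(2.28128e-28)/ln(1.51003e-14) = -63.6476/-31.8241 ≈ 2.00.
So the convergence is quadratic (order 2).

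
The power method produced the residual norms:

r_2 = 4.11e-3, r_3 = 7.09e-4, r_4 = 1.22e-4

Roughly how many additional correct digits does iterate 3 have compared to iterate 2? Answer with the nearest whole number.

1

Digits gained ≈ log₁₀(r_2/r_3) = log₁₀(4.11e-3/7.09e-4) = log₁₀(5.7969) ≈ 0.763.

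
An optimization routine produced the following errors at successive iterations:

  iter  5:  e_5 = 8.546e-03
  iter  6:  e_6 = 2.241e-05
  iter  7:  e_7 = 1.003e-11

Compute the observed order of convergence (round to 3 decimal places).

2.460

p ≈ ln(e_7/e_6) / ln(e_6/e_5)
  = ln(1.003e-11/2.241e-05) / ln(2.241e-05/8.546e-03)
  = ln(4.47568e-07) / ln(0.00262228)
  = -14.619437 / -5.943711 ≈ 2.459648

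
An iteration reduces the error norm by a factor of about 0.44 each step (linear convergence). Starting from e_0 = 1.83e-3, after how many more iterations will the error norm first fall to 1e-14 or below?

After k steps, e_k ≈ 1.83e-3·0.44^k.
Need 0.44^k ≤ 1e-14/1.83e-3 = 5.46448e-12.
k ≥ ln(5.46448e-12)/ln(0.44) = -25.9328/-0.82098 = 31.588.
Smallest integer k = 32.

32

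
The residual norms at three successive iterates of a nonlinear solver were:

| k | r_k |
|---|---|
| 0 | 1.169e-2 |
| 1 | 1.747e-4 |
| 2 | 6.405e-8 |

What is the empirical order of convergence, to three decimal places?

p ≈ ln(r_2/r_1) / ln(r_1/r_0)
  = ln(6.405e-8/1.747e-4) / ln(1.747e-4/1.169e-2)
  = ln(0.000366629) / ln(0.0149444)
  = -7.911160 / -4.203419 ≈ 1.882077

1.882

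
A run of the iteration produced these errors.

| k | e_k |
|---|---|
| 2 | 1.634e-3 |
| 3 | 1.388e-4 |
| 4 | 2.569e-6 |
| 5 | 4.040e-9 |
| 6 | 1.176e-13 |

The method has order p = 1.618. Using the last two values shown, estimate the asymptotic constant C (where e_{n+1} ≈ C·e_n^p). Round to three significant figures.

C ≈ e_6 / e_5^1.618
  = 1.176e-13 / (4.040e-9)^1.618
  = 1.176e-13 / 2.62497e-14 ≈ 4.48

4.48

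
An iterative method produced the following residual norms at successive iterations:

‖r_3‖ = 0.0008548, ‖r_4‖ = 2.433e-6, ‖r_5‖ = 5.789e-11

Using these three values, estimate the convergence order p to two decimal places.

p ≈ ln(‖r_5‖/‖r_4‖) / ln(‖r_4‖/‖r_3‖)
  = ln(5.789e-11/2.433e-6) / ln(2.433e-6/0.0008548)
  = ln(2.37937e-05) / ln(0.00284628)
  = -10.64609 / -5.86174 ≈ 1.81620

1.82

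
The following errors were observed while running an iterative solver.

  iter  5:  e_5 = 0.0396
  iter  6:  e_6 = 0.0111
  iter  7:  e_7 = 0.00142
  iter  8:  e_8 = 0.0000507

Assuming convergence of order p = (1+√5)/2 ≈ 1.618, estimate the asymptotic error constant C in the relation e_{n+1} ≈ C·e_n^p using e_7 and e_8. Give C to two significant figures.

2.1

C ≈ e_8 / e_7^1.618
  = 0.0000507 / (0.00142)^1.618
  = 0.0000507 / 2.46833e-05 ≈ 2.054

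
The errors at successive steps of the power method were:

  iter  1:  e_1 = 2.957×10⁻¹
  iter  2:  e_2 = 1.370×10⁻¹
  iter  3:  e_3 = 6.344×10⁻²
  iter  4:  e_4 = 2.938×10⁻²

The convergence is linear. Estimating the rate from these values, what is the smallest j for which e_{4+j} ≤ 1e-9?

23

Rate ρ ≈ e_4/e_3 = 2.938×10⁻²/6.344×10⁻² = 0.4631.
After j more steps, e_{4+j} ≈ 2.938×10⁻²·ρ^j; need ρ^j ≤ 1e-9/2.938×10⁻² = 3.40368e-08.
j ≥ ln(3.40368e-08)/ln(0.4631) = -17.1958/-0.76981 = 22.338.
So 23 more iterations are needed.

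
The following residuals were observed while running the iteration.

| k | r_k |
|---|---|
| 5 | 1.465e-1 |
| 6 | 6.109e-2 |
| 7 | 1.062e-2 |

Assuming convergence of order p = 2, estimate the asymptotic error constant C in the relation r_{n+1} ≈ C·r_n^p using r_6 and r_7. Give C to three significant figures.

2.85

C ≈ r_7 / r_6^2
  = 1.062e-2 / (6.109e-2)^2
  = 1.062e-2 / 0.00373199 ≈ 2.8457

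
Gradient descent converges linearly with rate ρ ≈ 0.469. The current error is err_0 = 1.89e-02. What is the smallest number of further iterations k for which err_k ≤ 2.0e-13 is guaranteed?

34

After k steps, err_k ≈ 1.89e-02·0.469^k.
Need 0.469^k ≤ 2.0e-13/1.89e-02 = 1.0582e-11.
k ≥ ln(1.0582e-11)/ln(0.469) = -25.2719/-0.75715 = 33.378.
Smallest integer k = 34.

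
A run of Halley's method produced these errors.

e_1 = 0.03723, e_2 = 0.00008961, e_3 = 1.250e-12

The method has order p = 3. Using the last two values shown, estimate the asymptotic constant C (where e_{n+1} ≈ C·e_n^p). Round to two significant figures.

1.7

C ≈ e_3 / e_2^3
  = 1.250e-12 / (0.00008961)^3
  = 1.250e-12 / 7.19564e-13 ≈ 1.7372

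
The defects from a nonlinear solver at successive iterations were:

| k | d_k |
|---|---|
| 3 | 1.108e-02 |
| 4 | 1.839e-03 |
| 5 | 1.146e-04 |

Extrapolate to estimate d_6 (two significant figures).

First estimate the order: p ≈ ln(d_5/d_4) / ln(d_4/d_3) = ln(1.146e-04/1.839e-03)/ln(1.839e-03/1.108e-02) = ln(0.0623165)/ln(0.165975) ≈ 1.5455.
Then d_6 ≈ d_5·(d_5/d_4)^p = 1.146e-04·(0.0623165)^1.5455 = 1.146e-04·0.0137107 ≈ 1.571e-06.

1.6e-6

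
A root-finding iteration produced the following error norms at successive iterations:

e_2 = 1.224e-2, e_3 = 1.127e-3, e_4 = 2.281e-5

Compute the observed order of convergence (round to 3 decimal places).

p ≈ ln(e_4/e_3) / ln(e_3/e_2)
  = ln(2.281e-5/1.127e-3) / ln(1.127e-3/1.224e-2)
  = ln(0.0202396) / ln(0.0920752)
  = -3.900114 / -2.385150 ≈ 1.635165

1.635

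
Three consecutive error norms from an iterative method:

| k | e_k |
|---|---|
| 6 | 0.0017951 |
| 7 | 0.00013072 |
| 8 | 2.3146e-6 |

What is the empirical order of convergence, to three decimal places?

1.540

p ≈ ln(e_8/e_7) / ln(e_7/e_6)
  = ln(2.3146e-6/0.00013072) / ln(0.00013072/0.0017951)
  = ln(0.0177065) / ln(0.0728205)
  = -4.033823 / -2.619758 ≈ 1.539769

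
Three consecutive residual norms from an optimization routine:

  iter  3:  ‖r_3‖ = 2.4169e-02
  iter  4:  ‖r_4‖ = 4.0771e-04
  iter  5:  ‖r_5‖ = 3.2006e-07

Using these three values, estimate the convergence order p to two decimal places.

1.75

p ≈ ln(‖r_5‖/‖r_4‖) / ln(‖r_4‖/‖r_3‖)
  = ln(3.2006e-07/4.0771e-04) / ln(4.0771e-04/2.4169e-02)
  = ln(0.000785019) / ln(0.0168691)
  = -7.14980 / -4.08227 ≈ 1.75143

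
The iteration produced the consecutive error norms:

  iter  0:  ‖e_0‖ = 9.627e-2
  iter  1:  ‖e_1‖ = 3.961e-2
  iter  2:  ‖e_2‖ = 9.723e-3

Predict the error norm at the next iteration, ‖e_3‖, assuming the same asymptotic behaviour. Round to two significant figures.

1.1e-3

First estimate the order: p ≈ ln(‖e_2‖/‖e_1‖) / ln(‖e_1‖/‖e_0‖) = ln(9.723e-3/3.961e-2)/ln(3.961e-2/9.627e-2) = ln(0.245468)/ln(0.411447) ≈ 1.5816.
Then ‖e_3‖ ≈ ‖e_2‖·(‖e_2‖/‖e_1‖)^p = 9.723e-3·(0.245468)^1.5816 = 9.723e-3·0.108447 ≈ 0.001054.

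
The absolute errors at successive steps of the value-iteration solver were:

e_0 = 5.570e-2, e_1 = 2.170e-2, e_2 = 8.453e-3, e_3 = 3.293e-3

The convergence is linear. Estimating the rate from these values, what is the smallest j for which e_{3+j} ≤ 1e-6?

9

Rate ρ ≈ e_3/e_2 = 3.293e-3/8.453e-3 = 0.3896.
After j more steps, e_{3+j} ≈ 3.293e-3·ρ^j; need ρ^j ≤ 1e-6/3.293e-3 = 0.000303674.
j ≥ ln(0.000303674)/ln(0.3896) = -8.0996/-0.94263 = 8.593.
So 9 more iterations are needed.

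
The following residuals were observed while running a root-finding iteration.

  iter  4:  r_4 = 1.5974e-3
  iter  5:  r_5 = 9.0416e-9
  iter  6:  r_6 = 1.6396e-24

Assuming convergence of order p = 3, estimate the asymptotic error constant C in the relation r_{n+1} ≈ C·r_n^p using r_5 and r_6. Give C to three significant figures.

2.22

C ≈ r_6 / r_5^3
  = 1.6396e-24 / (9.0416e-9)^3
  = 1.6396e-24 / 7.39156e-25 ≈ 2.2182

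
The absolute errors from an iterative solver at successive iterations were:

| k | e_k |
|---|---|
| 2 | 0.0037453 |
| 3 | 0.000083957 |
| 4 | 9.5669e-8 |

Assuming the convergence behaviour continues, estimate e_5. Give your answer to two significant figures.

5.4e-13

First estimate the order: p ≈ ln(e_4/e_3) / ln(e_3/e_2) = ln(9.5669e-8/0.000083957)/ln(0.000083957/0.0037453) = ln(0.0011395)/ln(0.0224166) ≈ 1.7844.
Then e_5 ≈ e_4·(e_4/e_3)^p = 9.5669e-8·(0.0011395)^1.7844 = 9.5669e-8·5.59759e-06 ≈ 5.355e-13.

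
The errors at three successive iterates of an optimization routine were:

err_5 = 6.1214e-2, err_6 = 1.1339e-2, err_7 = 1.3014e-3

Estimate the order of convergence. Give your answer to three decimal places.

p ≈ ln(err_7/err_6) / ln(err_6/err_5)
  = ln(1.3014e-3/1.1339e-2) / ln(1.1339e-2/6.1214e-2)
  = ln(0.114772) / ln(0.185235)
  = -2.164808 / -1.686130 ≈ 1.283892

1.284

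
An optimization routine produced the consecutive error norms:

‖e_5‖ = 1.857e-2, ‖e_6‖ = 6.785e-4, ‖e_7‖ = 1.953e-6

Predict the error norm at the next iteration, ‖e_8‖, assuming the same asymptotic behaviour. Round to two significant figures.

6.3e-11

First estimate the order: p ≈ ln(‖e_7‖/‖e_6‖) / ln(‖e_6‖/‖e_5‖) = ln(1.953e-6/6.785e-4)/ln(6.785e-4/1.857e-2) = ln(0.00287841)/ln(0.0365374) ≈ 1.7678.
Then ‖e_8‖ ≈ ‖e_7‖·(‖e_7‖/‖e_6‖)^p = 1.953e-6·(0.00287841)^1.7678 = 1.953e-6·3.22322e-05 ≈ 6.295e-11.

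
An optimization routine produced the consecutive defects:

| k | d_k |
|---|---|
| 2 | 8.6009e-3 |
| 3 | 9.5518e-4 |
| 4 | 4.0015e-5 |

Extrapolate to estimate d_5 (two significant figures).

First estimate the order: p ≈ ln(d_4/d_3) / ln(d_3/d_2) = ln(4.0015e-5/9.5518e-4)/ln(9.5518e-4/8.6009e-3) = ln(0.0418926)/ln(0.111056) ≈ 1.4436.
Then d_5 ≈ d_4·(d_4/d_3)^p = 4.0015e-5·(0.0418926)^1.4436 = 4.0015e-5·0.0102546 ≈ 4.103e-07.

4.1e-7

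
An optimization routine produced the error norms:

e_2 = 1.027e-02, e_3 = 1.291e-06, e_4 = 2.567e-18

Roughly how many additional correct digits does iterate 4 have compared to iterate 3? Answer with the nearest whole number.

12

Digits gained ≈ log₁₀(e_3/e_4) = log₁₀(1.291e-06/2.567e-18) = log₁₀(5.02922e+11) ≈ 11.702.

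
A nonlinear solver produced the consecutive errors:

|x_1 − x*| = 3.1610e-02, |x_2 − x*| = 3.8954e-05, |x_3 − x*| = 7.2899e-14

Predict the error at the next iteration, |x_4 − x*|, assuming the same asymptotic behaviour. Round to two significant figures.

First estimate the order: p ≈ ln(|x_3 − x*|/|x_2 − x*|) / ln(|x_2 − x*|/|x_1 − x*|) = ln(7.2899e-14/3.8954e-05)/ln(3.8954e-05/3.1610e-02) = ln(1.87141e-09)/ln(0.00123233) ≈ 3.0000.
Then |x_4 − x*| ≈ |x_3 − x*|·(|x_3 − x*|/|x_2 − x*|)^p = 7.2899e-14·(1.87141e-09)^3.0000 = 7.2899e-14·6.55401e-27 ≈ 4.778e-40.

4.8e-40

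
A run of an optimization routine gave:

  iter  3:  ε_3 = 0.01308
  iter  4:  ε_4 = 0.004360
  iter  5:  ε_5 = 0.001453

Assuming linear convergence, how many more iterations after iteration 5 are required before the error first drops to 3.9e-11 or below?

16

Rate ρ ≈ ε_5/ε_4 = 0.001453/0.004360 = 0.3333.
After j more steps, ε_{5+j} ≈ 0.001453·ρ^j; need ρ^j ≤ 3.9e-11/0.001453 = 2.6841e-08.
j ≥ ln(2.6841e-08)/ln(0.3333) = -17.4333/-1.09871 = 15.867.
So 16 more iterations are needed.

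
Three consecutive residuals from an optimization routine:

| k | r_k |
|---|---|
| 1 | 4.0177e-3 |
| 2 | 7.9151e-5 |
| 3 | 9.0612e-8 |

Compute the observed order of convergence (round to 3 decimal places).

p ≈ ln(r_3/r_2) / ln(r_2/r_1)
  = ln(9.0612e-8/7.9151e-5) / ln(7.9151e-5/4.0177e-3)
  = ln(0.0011448) / ln(0.0197006)
  = -6.772525 / -3.927106 ≈ 1.724559

1.725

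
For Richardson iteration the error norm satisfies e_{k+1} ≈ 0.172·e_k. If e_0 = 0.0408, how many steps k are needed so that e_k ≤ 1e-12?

14

After k steps, e_k ≈ 0.0408·0.172^k.
Need 0.172^k ≤ 1e-12/0.0408 = 2.45098e-11.
k ≥ ln(2.45098e-11)/ln(0.172) = -24.4319/-1.76026 = 13.880.
Smallest integer k = 14.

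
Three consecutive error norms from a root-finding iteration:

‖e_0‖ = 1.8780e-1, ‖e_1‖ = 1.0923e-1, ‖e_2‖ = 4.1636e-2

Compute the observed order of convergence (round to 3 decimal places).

1.780

p ≈ ln(‖e_2‖/‖e_1‖) / ln(‖e_1‖/‖e_0‖)
  = ln(4.1636e-2/1.0923e-1) / ln(1.0923e-1/1.8780e-1)
  = ln(0.381177) / ln(0.581629)
  = -0.964491 / -0.541922 ≈ 1.779760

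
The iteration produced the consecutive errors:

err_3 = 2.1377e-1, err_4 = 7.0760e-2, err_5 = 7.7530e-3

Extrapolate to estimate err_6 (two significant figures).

9.3e-5

First estimate the order: p ≈ ln(err_5/err_4) / ln(err_4/err_3) = ln(7.7530e-3/7.0760e-2)/ln(7.0760e-2/2.1377e-1) = ln(0.109568)/ln(0.33101) ≈ 2.0000.
Then err_6 ≈ err_5·(err_5/err_4)^p = 7.7530e-3·(0.109568)^2.0000 = 7.7530e-3·0.0120051 ≈ 9.308e-05.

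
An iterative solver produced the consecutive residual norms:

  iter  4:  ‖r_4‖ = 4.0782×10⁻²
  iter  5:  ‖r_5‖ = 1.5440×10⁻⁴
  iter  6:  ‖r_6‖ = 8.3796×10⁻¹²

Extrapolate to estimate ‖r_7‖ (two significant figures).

1.3e-33

First estimate the order: p ≈ ln(‖r_6‖/‖r_5‖) / ln(‖r_5‖/‖r_4‖) = ln(8.3796×10⁻¹²/1.5440×10⁻⁴)/ln(1.5440×10⁻⁴/4.0782×10⁻²) = ln(5.4272e-08)/ln(0.00378598) ≈ 3.0000.
Then ‖r_7‖ ≈ ‖r_6‖·(‖r_6‖/‖r_5‖)^p = 8.3796×10⁻¹²·(5.4272e-08)^3.0000 = 8.3796×10⁻¹²·1.59855e-22 ≈ 1.34e-33.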